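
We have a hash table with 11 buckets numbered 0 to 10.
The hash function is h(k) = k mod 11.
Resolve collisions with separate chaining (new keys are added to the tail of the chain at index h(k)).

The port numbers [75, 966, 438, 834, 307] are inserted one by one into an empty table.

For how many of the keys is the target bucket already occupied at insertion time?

3

75 -> bucket 9
966 -> bucket 9 (collision)
438 -> bucket 9 (collision)
834 -> bucket 9 (collision)
307 -> bucket 10
Final buckets:
0: —
1: —
2: —
3: —
4: —
5: —
6: —
7: —
8: —
9: 75 -> 966 -> 438 -> 834
10: 307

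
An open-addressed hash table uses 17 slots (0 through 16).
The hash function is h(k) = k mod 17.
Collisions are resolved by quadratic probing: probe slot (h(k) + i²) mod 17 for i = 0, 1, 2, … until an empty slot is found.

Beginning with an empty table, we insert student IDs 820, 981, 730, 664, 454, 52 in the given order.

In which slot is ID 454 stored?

13

820 hashes to 4; slot 4 is free => place at 4.
981 hashes to 12; slot 12 is free => place at 12.
730 hashes to 16; slot 16 is free => place at 16.
664 hashes to 1; slot 1 is free => place at 1.
454 hashes to 12; 12 taken => place at 13.
52 hashes to 1; 1 taken => place at 2.
Table: [_, 664, 52, _, 820, _, _, _, _, _, _, _, 981, 454, _, _, 730]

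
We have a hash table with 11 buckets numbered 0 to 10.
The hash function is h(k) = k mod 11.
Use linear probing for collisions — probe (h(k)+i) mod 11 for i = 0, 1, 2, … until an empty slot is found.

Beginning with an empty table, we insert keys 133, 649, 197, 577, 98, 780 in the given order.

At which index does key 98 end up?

2

133 hashes to 1; slot 1 is free -> place at 1.
649 hashes to 0; slot 0 is free -> place at 0.
197 hashes to 10; slot 10 is free -> place at 10.
577 hashes to 5; slot 5 is free -> place at 5.
98 hashes to 10; 10,0,1 taken -> place at 2.
780 hashes to 10; 10,0,1,2 taken -> place at 3.
Table: [649, 133, 98, 780, _, 577, _, _, _, _, 197]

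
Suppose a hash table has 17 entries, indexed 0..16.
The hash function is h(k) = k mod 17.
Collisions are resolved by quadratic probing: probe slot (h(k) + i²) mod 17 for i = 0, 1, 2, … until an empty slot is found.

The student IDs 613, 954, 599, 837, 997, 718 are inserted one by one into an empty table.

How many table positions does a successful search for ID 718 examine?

613 hashes to 1; slot 1 is free -> place at 1.
954 hashes to 2; slot 2 is free -> place at 2.
599 hashes to 4; slot 4 is free -> place at 4.
837 hashes to 4; 4 taken -> place at 5.
997 hashes to 11; slot 11 is free -> place at 11.
718 hashes to 4; 4,5 taken -> place at 8.
Table: [_, 613, 954, _, 599, 837, _, _, 718, _, _, 997, _, _, _, _, _]
Lookup 718: h=4, probe 4,5,8 → found at 8.

3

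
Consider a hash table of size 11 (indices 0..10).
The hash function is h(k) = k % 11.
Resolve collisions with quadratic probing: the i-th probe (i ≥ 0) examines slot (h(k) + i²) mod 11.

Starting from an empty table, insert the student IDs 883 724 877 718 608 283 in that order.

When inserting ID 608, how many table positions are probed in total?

3

883 hashes to 3; slot 3 is free -> place at 3.
724 hashes to 9; slot 9 is free -> place at 9.
877 hashes to 8; slot 8 is free -> place at 8.
718 hashes to 3; 3 taken -> place at 4.
608 hashes to 3; 3,4 taken -> place at 7.
283 hashes to 8; 8,9 taken -> place at 1.
Table: [-, 283, -, 883, 718, -, -, 608, 877, 724, -]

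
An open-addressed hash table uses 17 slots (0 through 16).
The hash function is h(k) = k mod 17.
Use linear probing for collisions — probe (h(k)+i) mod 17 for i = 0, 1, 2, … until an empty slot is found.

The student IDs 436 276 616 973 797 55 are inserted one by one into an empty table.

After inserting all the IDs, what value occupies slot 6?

973

436 hashes to 11; slot 11 is free -> place at 11.
276 hashes to 4; slot 4 is free -> place at 4.
616 hashes to 4; 4 taken -> place at 5.
973 hashes to 4; 4,5 taken -> place at 6.
797 hashes to 15; slot 15 is free -> place at 15.
55 hashes to 4; 4,5,6 taken -> place at 7.
Table: [., ., ., ., 276, 616, 973, 55, ., ., ., 436, ., ., ., 797, .]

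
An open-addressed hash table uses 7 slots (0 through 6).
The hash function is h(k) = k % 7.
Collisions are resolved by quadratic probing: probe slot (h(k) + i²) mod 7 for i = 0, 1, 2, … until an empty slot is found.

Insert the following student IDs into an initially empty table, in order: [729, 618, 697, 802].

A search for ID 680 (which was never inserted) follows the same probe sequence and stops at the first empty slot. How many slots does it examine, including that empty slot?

729: h=1 -> slot 1
618: h=2 -> slot 2
697: h=4 -> slot 4
802: h=4, probe 4,5 -> slot 5
Table: [∅, 729, 618, ∅, 697, 802, ∅]
Lookup 680: h=1, probe 1,2,5,3 → slot 3 empty, not found.

4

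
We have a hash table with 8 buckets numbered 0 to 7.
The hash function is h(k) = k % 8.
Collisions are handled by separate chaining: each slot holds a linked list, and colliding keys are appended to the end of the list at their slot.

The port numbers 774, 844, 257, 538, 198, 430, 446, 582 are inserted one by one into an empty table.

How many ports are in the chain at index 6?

774 → bucket 6
844 → bucket 4
257 → bucket 1
538 → bucket 2
198 → bucket 6 (collision)
430 → bucket 6 (collision)
446 → bucket 6 (collision)
582 → bucket 6 (collision)
Final buckets:
0: ∅
1: 257
2: 538
3: ∅
4: 844
5: ∅
6: 774 -> 198 -> 430 -> 446 -> 582
7: ∅

5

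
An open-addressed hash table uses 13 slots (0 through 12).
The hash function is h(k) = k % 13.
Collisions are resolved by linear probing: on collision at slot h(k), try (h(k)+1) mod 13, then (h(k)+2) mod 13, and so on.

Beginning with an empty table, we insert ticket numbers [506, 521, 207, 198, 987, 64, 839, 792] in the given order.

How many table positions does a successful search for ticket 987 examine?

4

506 hashes to 12; slot 12 is free -> place at 12.
521 hashes to 1; slot 1 is free -> place at 1.
207 hashes to 12; 12 taken -> place at 0.
198 hashes to 3; slot 3 is free -> place at 3.
987 hashes to 12; 12,0,1 taken -> place at 2.
64 hashes to 12; 12,0,1,2,3 taken -> place at 4.
839 hashes to 7; slot 7 is free -> place at 7.
792 hashes to 12; 12,0,1,2,3,4 taken -> place at 5.
Table: [207, 521, 987, 198, 64, 792, _, 839, _, _, _, _, 506]
Lookup 987: h=12, probe 12,0,1,2 → found at 2.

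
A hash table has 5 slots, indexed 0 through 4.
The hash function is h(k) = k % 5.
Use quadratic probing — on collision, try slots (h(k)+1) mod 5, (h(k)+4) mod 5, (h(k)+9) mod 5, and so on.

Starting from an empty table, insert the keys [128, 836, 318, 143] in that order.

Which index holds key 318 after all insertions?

4

128: h=3 → slot 3
836: h=1 → slot 1
318: h=3, probe 3,4 → slot 4
143: h=3, probe 3,4,2 → slot 2
Table: [∅, 836, 143, 128, 318]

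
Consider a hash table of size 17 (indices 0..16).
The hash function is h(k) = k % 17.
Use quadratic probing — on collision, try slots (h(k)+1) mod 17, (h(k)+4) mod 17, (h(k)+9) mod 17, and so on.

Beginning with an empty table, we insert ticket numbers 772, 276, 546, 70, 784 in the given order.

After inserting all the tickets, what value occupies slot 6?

784

Insert 772: h=7, slot 7 empty -> index 7.
Insert 276: h=4, slot 4 empty -> index 4.
Insert 546: h=2, slot 2 empty -> index 2.
Insert 70: h=2, slot 2 occupied -> index 3.
Insert 784: h=2, slots 2,3 occupied -> index 6.
Table: [—, —, 546, 70, 276, —, 784, 772, —, —, —, —, —, —, —, —, —]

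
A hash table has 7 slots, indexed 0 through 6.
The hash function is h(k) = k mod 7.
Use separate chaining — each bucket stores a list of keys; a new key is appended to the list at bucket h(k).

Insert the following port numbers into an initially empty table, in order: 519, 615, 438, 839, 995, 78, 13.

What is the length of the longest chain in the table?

3

Insert 519: h=1, bucket 1 empty -> new chain.
Insert 615: h=6, bucket 6 empty -> new chain.
Insert 438: h=4, bucket 4 empty -> new chain.
Insert 839: h=6, bucket 6 nonempty -> append to chain.
Insert 995: h=1, bucket 1 nonempty -> append to chain.
Insert 78: h=1, bucket 1 nonempty -> append to chain.
Insert 13: h=6, bucket 6 nonempty -> append to chain.
Final buckets:
0: -
1: 519 -> 995 -> 78
2: -
3: -
4: 438
5: -
6: 615 -> 839 -> 13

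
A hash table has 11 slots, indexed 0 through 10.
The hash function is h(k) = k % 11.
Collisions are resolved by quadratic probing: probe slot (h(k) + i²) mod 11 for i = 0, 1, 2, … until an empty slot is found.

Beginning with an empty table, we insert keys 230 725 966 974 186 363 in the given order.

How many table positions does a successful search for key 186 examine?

230 hashes to 10; slot 10 is free => place at 10.
725 hashes to 10; 10 taken => place at 0.
966 hashes to 9; slot 9 is free => place at 9.
974 hashes to 6; slot 6 is free => place at 6.
186 hashes to 10; 10,0 taken => place at 3.
363 hashes to 0; 0 taken => place at 1.
Table: [725, 363, ., 186, ., ., 974, ., ., 966, 230]
Lookup 186: h=10, probe 10,0,3 → found at 3.

3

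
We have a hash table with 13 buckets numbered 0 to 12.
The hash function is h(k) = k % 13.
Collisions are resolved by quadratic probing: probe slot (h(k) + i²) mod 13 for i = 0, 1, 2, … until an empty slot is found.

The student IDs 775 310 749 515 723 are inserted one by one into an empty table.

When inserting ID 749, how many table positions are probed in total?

775 hashes to 8; slot 8 is free → place at 8.
310 hashes to 11; slot 11 is free → place at 11.
749 hashes to 8; 8 taken → place at 9.
515 hashes to 8; 8,9 taken → place at 12.
723 hashes to 8; 8,9,12 taken → place at 4.
Table: [-, -, -, -, 723, -, -, -, 775, 749, -, 310, 515]

2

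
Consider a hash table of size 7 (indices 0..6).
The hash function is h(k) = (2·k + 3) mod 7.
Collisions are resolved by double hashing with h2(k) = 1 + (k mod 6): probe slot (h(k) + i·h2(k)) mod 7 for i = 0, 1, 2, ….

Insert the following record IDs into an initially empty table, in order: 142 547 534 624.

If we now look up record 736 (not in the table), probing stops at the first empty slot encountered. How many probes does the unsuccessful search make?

2

142 hashes to 0; slot 0 is free => place at 0.
547 hashes to 5; slot 5 is free => place at 5.
534 hashes to 0, h2=1; 0 taken => place at 1.
624 hashes to 5, h2=1; 5 taken => place at 6.
Table: [142, 534, -, -, -, 547, 624]
Lookup 736: h=5, h2=5, probe 5,3 → slot 3 empty, not found.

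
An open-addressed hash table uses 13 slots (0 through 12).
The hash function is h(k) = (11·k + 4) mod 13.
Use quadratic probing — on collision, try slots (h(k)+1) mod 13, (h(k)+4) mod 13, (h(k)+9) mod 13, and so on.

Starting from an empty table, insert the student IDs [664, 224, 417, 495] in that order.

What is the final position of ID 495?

664: h=2 => slot 2
224: h=11 => slot 11
417: h=2, probe 2,3 => slot 3
495: h=2, probe 2,3,6 => slot 6
Table: [-, -, 664, 417, -, -, 495, -, -, -, -, 224, -]

6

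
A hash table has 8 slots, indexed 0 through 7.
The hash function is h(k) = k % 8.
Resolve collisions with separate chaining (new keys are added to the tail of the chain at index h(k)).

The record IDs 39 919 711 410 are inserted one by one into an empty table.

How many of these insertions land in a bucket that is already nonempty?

39 → bucket 7
919 → bucket 7 (collision)
711 → bucket 7 (collision)
410 → bucket 2
Final buckets:
0: —
1: —
2: 410
3: —
4: —
5: —
6: —
7: 39 -> 919 -> 711

2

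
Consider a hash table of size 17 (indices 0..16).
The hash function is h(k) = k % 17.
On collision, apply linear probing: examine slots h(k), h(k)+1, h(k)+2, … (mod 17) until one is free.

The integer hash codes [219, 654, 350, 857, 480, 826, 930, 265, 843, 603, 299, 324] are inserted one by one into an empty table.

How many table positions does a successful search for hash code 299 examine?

7

Insert 219: h=15, slot 15 empty => index 15.
Insert 654: h=8, slot 8 empty => index 8.
Insert 350: h=10, slot 10 empty => index 10.
Insert 857: h=7, slot 7 empty => index 7.
Insert 480: h=4, slot 4 empty => index 4.
Insert 826: h=10, slot 10 occupied => index 11.
Insert 930: h=12, slot 12 empty => index 12.
Insert 265: h=10, slots 10,11,12 occupied => index 13.
Insert 843: h=10, slots 10,11,12,13 occupied => index 14.
Insert 603: h=8, slot 8 occupied => index 9.
Insert 299: h=10, slots 10,11,12,13,14,15 occupied => index 16.
Insert 324: h=1, slot 1 empty => index 1.
Table: [-, 324, -, -, 480, -, -, 857, 654, 603, 350, 826, 930, 265, 843, 219, 299]
Lookup 299: h=10, probe 10,11,12,13,14,15,16 → found at 16.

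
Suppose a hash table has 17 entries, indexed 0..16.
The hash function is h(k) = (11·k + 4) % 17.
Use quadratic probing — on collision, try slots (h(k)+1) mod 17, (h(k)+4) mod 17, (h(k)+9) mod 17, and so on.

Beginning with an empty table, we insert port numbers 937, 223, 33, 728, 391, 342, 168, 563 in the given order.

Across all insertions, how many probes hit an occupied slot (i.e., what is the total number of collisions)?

937 hashes to 9; slot 9 is free → place at 9.
223 hashes to 9; 9 taken → place at 10.
33 hashes to 10; 10 taken → place at 11.
728 hashes to 5; slot 5 is free → place at 5.
391 hashes to 4; slot 4 is free → place at 4.
342 hashes to 9; 9,10 taken → place at 13.
168 hashes to 16; slot 16 is free → place at 16.
563 hashes to 9; 9,10,13 taken → place at 1.
Table: [_, 563, _, _, 391, 728, _, _, _, 937, 223, 33, _, 342, _, _, 168]

7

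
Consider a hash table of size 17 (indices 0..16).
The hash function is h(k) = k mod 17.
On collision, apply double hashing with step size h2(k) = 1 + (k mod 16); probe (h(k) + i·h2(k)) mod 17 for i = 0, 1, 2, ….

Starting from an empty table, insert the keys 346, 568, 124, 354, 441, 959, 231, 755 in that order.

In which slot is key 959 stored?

4

346: h=6 => slot 6
568: h=7 => slot 7
124: h=5 => slot 5
354: h=14 => slot 14
441: h=16 => slot 16
959: h=7, h2=16, probe 7,6,5,4 => slot 4
231: h=10 => slot 10
755: h=7, h2=4, probe 7,11 => slot 11
Table: [., ., ., ., 959, 124, 346, 568, ., ., 231, 755, ., ., 354, ., 441]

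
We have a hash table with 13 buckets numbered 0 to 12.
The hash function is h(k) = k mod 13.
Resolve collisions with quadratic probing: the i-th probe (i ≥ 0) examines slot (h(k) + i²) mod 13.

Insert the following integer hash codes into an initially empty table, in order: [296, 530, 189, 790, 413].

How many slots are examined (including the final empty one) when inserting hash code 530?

2

296: h=10 -> slot 10
530: h=10, probe 10,11 -> slot 11
189: h=7 -> slot 7
790: h=10, probe 10,11,1 -> slot 1
413: h=10, probe 10,11,1,6 -> slot 6
Table: [—, 790, —, —, —, —, 413, 189, —, —, 296, 530, —]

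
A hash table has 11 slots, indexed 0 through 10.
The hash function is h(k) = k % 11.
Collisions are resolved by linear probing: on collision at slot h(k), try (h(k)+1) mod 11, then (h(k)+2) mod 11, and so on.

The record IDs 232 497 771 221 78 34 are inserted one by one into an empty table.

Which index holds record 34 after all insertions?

6

232: h=1 -> slot 1
497: h=2 -> slot 2
771: h=1, probe 1,2,3 -> slot 3
221: h=1, probe 1,2,3,4 -> slot 4
78: h=1, probe 1,2,3,4,5 -> slot 5
34: h=1, probe 1,2,3,4,5,6 -> slot 6
Table: [—, 232, 497, 771, 221, 78, 34, —, —, —, —]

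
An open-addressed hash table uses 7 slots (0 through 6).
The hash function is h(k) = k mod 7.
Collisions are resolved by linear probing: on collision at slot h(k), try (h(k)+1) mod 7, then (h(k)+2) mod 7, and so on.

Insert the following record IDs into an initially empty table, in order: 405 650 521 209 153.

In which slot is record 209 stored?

1

405 hashes to 6; slot 6 is free -> place at 6.
650 hashes to 6; 6 taken -> place at 0.
521 hashes to 3; slot 3 is free -> place at 3.
209 hashes to 6; 6,0 taken -> place at 1.
153 hashes to 6; 6,0,1 taken -> place at 2.
Table: [650, 209, 153, 521, ∅, ∅, 405]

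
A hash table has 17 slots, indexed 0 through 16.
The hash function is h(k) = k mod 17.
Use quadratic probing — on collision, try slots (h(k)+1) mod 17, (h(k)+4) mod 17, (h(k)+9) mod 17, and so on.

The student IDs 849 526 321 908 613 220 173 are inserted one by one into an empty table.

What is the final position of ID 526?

0

849: h=16 -> slot 16
526: h=16, probe 16,0 -> slot 0
321: h=15 -> slot 15
908: h=7 -> slot 7
613: h=1 -> slot 1
220: h=16, probe 16,0,3 -> slot 3
173: h=3, probe 3,4 -> slot 4
Table: [526, 613, _, 220, 173, _, _, 908, _, _, _, _, _, _, _, 321, 849]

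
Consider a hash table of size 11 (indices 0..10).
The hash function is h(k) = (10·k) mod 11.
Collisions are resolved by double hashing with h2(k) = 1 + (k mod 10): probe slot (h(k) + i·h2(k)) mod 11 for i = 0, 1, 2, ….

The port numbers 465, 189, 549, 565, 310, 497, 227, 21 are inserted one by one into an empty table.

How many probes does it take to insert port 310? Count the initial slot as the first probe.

Insert 465: h=8, slot 8 empty -> index 8.
Insert 189: h=9, slot 9 empty -> index 9.
Insert 549: h=1, slot 1 empty -> index 1.
Insert 565: h=7, slot 7 empty -> index 7.
Insert 310: h=9, h2=1, slot 9 occupied -> index 10.
Insert 497: h=9, h2=8, slot 9 occupied -> index 6.
Insert 227: h=4, slot 4 empty -> index 4.
Insert 21: h=1, h2=2, slot 1 occupied -> index 3.
Table: [∅, 549, ∅, 21, 227, ∅, 497, 565, 465, 189, 310]

2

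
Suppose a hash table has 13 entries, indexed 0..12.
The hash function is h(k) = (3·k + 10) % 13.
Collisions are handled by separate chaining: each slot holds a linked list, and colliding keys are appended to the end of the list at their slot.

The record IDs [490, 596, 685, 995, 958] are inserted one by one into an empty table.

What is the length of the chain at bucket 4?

490 -> bucket 11
596 -> bucket 4
685 -> bucket 11 (collision)
995 -> bucket 5
958 -> bucket 11 (collision)
Final buckets:
0: ∅
1: ∅
2: ∅
3: ∅
4: 596
5: 995
6: ∅
7: ∅
8: ∅
9: ∅
10: ∅
11: 490 -> 685 -> 958
12: ∅

1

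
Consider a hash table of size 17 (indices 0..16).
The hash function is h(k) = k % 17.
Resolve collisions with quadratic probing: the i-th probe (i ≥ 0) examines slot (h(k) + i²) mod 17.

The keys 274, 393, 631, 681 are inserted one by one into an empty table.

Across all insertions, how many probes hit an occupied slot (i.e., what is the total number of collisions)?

274: h=2 -> slot 2
393: h=2, probe 2,3 -> slot 3
631: h=2, probe 2,3,6 -> slot 6
681: h=1 -> slot 1
Table: [_, 681, 274, 393, _, _, 631, _, _, _, _, _, _, _, _, _, _]

3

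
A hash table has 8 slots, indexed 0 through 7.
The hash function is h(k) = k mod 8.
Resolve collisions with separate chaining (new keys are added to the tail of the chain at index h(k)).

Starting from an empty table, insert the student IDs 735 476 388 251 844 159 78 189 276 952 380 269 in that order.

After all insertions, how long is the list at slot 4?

735 → bucket 7
476 → bucket 4
388 → bucket 4 (collision)
251 → bucket 3
844 → bucket 4 (collision)
159 → bucket 7 (collision)
78 → bucket 6
189 → bucket 5
276 → bucket 4 (collision)
952 → bucket 0
380 → bucket 4 (collision)
269 → bucket 5 (collision)
Final buckets:
0: 952
1: -
2: -
3: 251
4: 476 -> 388 -> 844 -> 276 -> 380
5: 189 -> 269
6: 78
7: 735 -> 159

5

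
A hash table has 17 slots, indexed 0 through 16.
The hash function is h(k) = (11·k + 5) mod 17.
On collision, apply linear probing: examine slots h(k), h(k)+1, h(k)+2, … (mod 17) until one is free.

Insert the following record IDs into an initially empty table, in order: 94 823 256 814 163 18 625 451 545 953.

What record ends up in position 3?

451

Insert 94: h=2, slot 2 empty → index 2.
Insert 823: h=14, slot 14 empty → index 14.
Insert 256: h=16, slot 16 empty → index 16.
Insert 814: h=0, slot 0 empty → index 0.
Insert 163: h=13, slot 13 empty → index 13.
Insert 18: h=16, slots 16,0 occupied → index 1.
Insert 625: h=12, slot 12 empty → index 12.
Insert 451: h=2, slot 2 occupied → index 3.
Insert 545: h=16, slots 16,0,1,2,3 occupied → index 4.
Insert 953: h=16, slots 16,0,1,2,3,4 occupied → index 5.
Table: [814, 18, 94, 451, 545, 953, -, -, -, -, -, -, 625, 163, 823, -, 256]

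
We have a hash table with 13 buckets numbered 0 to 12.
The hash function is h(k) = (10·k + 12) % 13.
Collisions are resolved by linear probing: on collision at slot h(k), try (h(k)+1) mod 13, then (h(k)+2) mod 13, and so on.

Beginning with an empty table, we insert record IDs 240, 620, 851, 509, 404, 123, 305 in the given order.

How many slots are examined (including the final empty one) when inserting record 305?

6

240 hashes to 7; slot 7 is free => place at 7.
620 hashes to 11; slot 11 is free => place at 11.
851 hashes to 7; 7 taken => place at 8.
509 hashes to 6; slot 6 is free => place at 6.
404 hashes to 9; slot 9 is free => place at 9.
123 hashes to 7; 7,8,9 taken => place at 10.
305 hashes to 7; 7,8,9,10,11 taken => place at 12.
Table: [_, _, _, _, _, _, 509, 240, 851, 404, 123, 620, 305]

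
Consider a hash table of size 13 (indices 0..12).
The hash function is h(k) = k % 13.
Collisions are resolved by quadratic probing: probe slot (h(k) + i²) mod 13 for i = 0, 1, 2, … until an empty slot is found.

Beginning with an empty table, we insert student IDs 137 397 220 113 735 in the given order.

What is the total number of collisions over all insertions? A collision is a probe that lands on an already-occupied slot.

Insert 137: h=7, slot 7 empty => index 7.
Insert 397: h=7, slot 7 occupied => index 8.
Insert 220: h=12, slot 12 empty => index 12.
Insert 113: h=9, slot 9 empty => index 9.
Insert 735: h=7, slots 7,8 occupied => index 11.
Table: [-, -, -, -, -, -, -, 137, 397, 113, -, 735, 220]

3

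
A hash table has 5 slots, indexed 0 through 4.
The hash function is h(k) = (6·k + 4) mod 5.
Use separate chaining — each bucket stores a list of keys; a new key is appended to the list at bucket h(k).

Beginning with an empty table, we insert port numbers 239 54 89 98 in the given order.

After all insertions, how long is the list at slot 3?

3

239 -> bucket 3
54 -> bucket 3 (collision)
89 -> bucket 3 (collision)
98 -> bucket 2
Final buckets:
0: —
1: —
2: 98
3: 239 -> 54 -> 89
4: —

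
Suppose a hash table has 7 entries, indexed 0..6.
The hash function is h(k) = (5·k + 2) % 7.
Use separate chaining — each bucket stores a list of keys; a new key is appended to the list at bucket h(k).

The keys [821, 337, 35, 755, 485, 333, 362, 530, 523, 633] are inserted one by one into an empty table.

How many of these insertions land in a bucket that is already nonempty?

3

Insert 821: h=5, bucket 5 empty → new chain.
Insert 337: h=0, bucket 0 empty → new chain.
Insert 35: h=2, bucket 2 empty → new chain.
Insert 755: h=4, bucket 4 empty → new chain.
Insert 485: h=5, bucket 5 nonempty → append to chain.
Insert 333: h=1, bucket 1 empty → new chain.
Insert 362: h=6, bucket 6 empty → new chain.
Insert 530: h=6, bucket 6 nonempty → append to chain.
Insert 523: h=6, bucket 6 nonempty → append to chain.
Insert 633: h=3, bucket 3 empty → new chain.
Final buckets:
0: 337
1: 333
2: 35
3: 633
4: 755
5: 821 -> 485
6: 362 -> 530 -> 523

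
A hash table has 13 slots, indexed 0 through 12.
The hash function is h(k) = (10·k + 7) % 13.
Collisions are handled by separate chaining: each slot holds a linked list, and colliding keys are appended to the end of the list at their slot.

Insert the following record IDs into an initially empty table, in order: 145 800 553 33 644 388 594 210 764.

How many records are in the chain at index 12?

Insert 145: h=1, bucket 1 empty -> new chain.
Insert 800: h=12, bucket 12 empty -> new chain.
Insert 553: h=12, bucket 12 nonempty -> append to chain.
Insert 33: h=12, bucket 12 nonempty -> append to chain.
Insert 644: h=12, bucket 12 nonempty -> append to chain.
Insert 388: h=0, bucket 0 empty -> new chain.
Insert 594: h=6, bucket 6 empty -> new chain.
Insert 210: h=1, bucket 1 nonempty -> append to chain.
Insert 764: h=3, bucket 3 empty -> new chain.
Final buckets:
0: 388
1: 145 -> 210
2: .
3: 764
4: .
5: .
6: 594
7: .
8: .
9: .
10: .
11: .
12: 800 -> 553 -> 33 -> 644

4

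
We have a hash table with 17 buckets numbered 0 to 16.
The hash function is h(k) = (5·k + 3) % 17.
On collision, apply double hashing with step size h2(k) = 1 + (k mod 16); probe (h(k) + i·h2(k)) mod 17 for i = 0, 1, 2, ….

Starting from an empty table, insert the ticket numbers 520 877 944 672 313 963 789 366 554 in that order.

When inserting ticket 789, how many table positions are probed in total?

2

Insert 520: h=2, slot 2 empty => index 2.
Insert 877: h=2, h2=14, slot 2 occupied => index 16.
Insert 944: h=14, slot 14 empty => index 14.
Insert 672: h=14, h2=1, slot 14 occupied => index 15.
Insert 313: h=4, slot 4 empty => index 4.
Insert 963: h=7, slot 7 empty => index 7.
Insert 789: h=4, h2=6, slot 4 occupied => index 10.
Insert 366: h=14, h2=15, slot 14 occupied => index 12.
Insert 554: h=2, h2=11, slot 2 occupied => index 13.
Table: [., ., 520, ., 313, ., ., 963, ., ., 789, ., 366, 554, 944, 672, 877]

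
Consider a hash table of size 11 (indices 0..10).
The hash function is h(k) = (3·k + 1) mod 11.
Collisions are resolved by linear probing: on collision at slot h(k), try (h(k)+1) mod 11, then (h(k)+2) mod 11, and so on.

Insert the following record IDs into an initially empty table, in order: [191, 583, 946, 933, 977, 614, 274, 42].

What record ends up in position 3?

946

191 hashes to 2; slot 2 is free => place at 2.
583 hashes to 1; slot 1 is free => place at 1.
946 hashes to 1; 1,2 taken => place at 3.
933 hashes to 6; slot 6 is free => place at 6.
977 hashes to 6; 6 taken => place at 7.
614 hashes to 6; 6,7 taken => place at 8.
274 hashes to 9; slot 9 is free => place at 9.
42 hashes to 6; 6,7,8,9 taken => place at 10.
Table: [_, 583, 191, 946, _, _, 933, 977, 614, 274, 42]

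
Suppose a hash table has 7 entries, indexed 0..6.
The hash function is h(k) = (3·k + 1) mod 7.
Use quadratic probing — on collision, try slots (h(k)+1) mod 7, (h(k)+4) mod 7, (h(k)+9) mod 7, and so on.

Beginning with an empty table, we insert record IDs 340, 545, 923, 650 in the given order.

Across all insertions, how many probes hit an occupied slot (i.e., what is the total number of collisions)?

340: h=6 => slot 6
545: h=5 => slot 5
923: h=5, probe 5,6,2 => slot 2
650: h=5, probe 5,6,2,0 => slot 0
Table: [650, —, 923, —, —, 545, 340]

5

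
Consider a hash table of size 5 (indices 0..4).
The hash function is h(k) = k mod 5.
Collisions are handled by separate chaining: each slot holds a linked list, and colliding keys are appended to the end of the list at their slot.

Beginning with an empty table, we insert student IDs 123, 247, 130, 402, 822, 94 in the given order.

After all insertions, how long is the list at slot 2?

123 → bucket 3
247 → bucket 2
130 → bucket 0
402 → bucket 2 (collision)
822 → bucket 2 (collision)
94 → bucket 4
Final buckets:
0: 130
1: —
2: 247 -> 402 -> 822
3: 123
4: 94

3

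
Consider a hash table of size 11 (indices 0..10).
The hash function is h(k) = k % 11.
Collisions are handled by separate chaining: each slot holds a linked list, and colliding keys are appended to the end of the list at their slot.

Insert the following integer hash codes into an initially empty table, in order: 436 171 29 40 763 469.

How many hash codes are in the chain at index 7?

4

Insert 436: h=7, bucket 7 empty -> new chain.
Insert 171: h=6, bucket 6 empty -> new chain.
Insert 29: h=7, bucket 7 nonempty -> append to chain.
Insert 40: h=7, bucket 7 nonempty -> append to chain.
Insert 763: h=4, bucket 4 empty -> new chain.
Insert 469: h=7, bucket 7 nonempty -> append to chain.
Final buckets:
0: —
1: —
2: —
3: —
4: 763
5: —
6: 171
7: 436 -> 29 -> 40 -> 469
8: —
9: —
10: —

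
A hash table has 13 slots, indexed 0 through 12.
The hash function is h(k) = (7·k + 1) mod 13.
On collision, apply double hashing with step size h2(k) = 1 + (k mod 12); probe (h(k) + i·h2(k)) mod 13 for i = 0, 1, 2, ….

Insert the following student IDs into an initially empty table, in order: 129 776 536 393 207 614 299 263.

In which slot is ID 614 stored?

2

Insert 129: h=7, slot 7 empty => index 7.
Insert 776: h=12, slot 12 empty => index 12.
Insert 536: h=9, slot 9 empty => index 9.
Insert 393: h=9, h2=10, slot 9 occupied => index 6.
Insert 207: h=7, h2=4, slot 7 occupied => index 11.
Insert 614: h=9, h2=3, slots 9,12 occupied => index 2.
Insert 299: h=1, slot 1 empty => index 1.
Insert 263: h=9, h2=12, slot 9 occupied => index 8.
Table: [., 299, 614, ., ., ., 393, 129, 263, 536, ., 207, 776]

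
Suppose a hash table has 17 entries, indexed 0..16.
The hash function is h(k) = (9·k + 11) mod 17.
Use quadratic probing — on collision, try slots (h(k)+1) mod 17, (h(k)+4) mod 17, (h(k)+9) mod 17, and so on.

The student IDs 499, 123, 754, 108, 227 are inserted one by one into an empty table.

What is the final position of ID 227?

Insert 499: h=14, slot 14 empty → index 14.
Insert 123: h=13, slot 13 empty → index 13.
Insert 754: h=14, slot 14 occupied → index 15.
Insert 108: h=14, slots 14,15 occupied → index 1.
Insert 227: h=14, slots 14,15,1 occupied → index 6.
Table: [∅, 108, ∅, ∅, ∅, ∅, 227, ∅, ∅, ∅, ∅, ∅, ∅, 123, 499, 754, ∅]

6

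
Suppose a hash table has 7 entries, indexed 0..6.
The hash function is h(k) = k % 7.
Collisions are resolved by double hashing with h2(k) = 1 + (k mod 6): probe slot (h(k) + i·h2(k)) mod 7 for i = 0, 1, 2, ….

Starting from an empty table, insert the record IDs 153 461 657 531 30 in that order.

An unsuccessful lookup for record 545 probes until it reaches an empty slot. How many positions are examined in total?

153: h=6 -> slot 6
461: h=6, h2=6, probe 6,5 -> slot 5
657: h=6, h2=4, probe 6,3 -> slot 3
531: h=6, h2=4, probe 6,3,0 -> slot 0
30: h=2 -> slot 2
Table: [531, ., 30, 657, ., 461, 153]
Lookup 545: h=6, h2=6, probe 6,5,4 → slot 4 empty, not found.

3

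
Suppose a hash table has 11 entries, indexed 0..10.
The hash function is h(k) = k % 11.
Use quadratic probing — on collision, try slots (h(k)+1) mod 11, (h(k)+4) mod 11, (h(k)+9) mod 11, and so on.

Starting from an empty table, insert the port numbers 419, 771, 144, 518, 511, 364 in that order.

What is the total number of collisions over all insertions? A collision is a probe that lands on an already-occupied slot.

12

419 hashes to 1; slot 1 is free -> place at 1.
771 hashes to 1; 1 taken -> place at 2.
144 hashes to 1; 1,2 taken -> place at 5.
518 hashes to 1; 1,2,5 taken -> place at 10.
511 hashes to 5; 5 taken -> place at 6.
364 hashes to 1; 1,2,5,10,6 taken -> place at 4.
Table: [., 419, 771, ., 364, 144, 511, ., ., ., 518]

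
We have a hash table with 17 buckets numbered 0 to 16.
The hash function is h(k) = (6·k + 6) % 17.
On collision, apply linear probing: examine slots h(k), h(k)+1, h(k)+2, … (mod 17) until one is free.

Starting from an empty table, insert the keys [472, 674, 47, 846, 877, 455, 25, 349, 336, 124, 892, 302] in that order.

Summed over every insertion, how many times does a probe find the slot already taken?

29

472 hashes to 16; slot 16 is free → place at 16.
674 hashes to 4; slot 4 is free → place at 4.
47 hashes to 16; 16 taken → place at 0.
846 hashes to 16; 16,0 taken → place at 1.
877 hashes to 15; slot 15 is free → place at 15.
455 hashes to 16; 16,0,1 taken → place at 2.
25 hashes to 3; slot 3 is free → place at 3.
349 hashes to 9; slot 9 is free → place at 9.
336 hashes to 16; 16,0,1,2,3,4 taken → place at 5.
124 hashes to 2; 2,3,4,5 taken → place at 6.
892 hashes to 3; 3,4,5,6 taken → place at 7.
302 hashes to 16; 16,0,1,2,3,4,5,6,7 taken → place at 8.
Table: [47, 846, 455, 25, 674, 336, 124, 892, 302, 349, -, -, -, -, -, 877, 472]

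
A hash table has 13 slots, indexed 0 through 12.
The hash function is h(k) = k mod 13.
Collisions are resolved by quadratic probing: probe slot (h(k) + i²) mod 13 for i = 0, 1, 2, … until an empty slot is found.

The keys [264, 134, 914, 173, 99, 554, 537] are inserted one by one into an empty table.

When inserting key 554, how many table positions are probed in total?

3

264: h=4 => slot 4
134: h=4, probe 4,5 => slot 5
914: h=4, probe 4,5,8 => slot 8
173: h=4, probe 4,5,8,0 => slot 0
99: h=8, probe 8,9 => slot 9
554: h=8, probe 8,9,12 => slot 12
537: h=4, probe 4,5,8,0,7 => slot 7
Table: [173, —, —, —, 264, 134, —, 537, 914, 99, —, —, 554]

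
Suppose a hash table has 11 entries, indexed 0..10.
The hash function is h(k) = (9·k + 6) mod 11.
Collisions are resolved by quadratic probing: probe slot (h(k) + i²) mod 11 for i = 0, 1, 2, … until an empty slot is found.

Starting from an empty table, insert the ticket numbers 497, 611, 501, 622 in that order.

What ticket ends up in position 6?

497: h=2 -> slot 2
611: h=5 -> slot 5
501: h=5, probe 5,6 -> slot 6
622: h=5, probe 5,6,9 -> slot 9
Table: [—, —, 497, —, —, 611, 501, —, —, 622, —]

501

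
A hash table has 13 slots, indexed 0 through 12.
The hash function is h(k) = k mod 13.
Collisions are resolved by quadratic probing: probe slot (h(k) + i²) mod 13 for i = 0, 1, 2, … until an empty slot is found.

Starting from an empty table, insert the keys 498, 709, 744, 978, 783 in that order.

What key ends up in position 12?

498 hashes to 4; slot 4 is free -> place at 4.
709 hashes to 7; slot 7 is free -> place at 7.
744 hashes to 3; slot 3 is free -> place at 3.
978 hashes to 3; 3,4,7 taken -> place at 12.
783 hashes to 3; 3,4,7,12 taken -> place at 6.
Table: [_, _, _, 744, 498, _, 783, 709, _, _, _, _, 978]

978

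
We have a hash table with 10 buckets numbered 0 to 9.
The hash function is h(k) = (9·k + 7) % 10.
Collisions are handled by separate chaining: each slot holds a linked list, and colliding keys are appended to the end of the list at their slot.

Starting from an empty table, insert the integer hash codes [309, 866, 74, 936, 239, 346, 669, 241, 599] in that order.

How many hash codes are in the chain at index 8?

4

309 → bucket 8
866 → bucket 1
74 → bucket 3
936 → bucket 1 (collision)
239 → bucket 8 (collision)
346 → bucket 1 (collision)
669 → bucket 8 (collision)
241 → bucket 6
599 → bucket 8 (collision)
Final buckets:
0: —
1: 866 -> 936 -> 346
2: —
3: 74
4: —
5: —
6: 241
7: —
8: 309 -> 239 -> 669 -> 599
9: —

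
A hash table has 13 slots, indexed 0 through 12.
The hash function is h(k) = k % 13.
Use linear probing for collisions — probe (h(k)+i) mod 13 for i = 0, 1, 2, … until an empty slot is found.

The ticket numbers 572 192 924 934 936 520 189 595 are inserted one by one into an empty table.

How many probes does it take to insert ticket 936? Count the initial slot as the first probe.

3

Insert 572: h=0, slot 0 empty -> index 0.
Insert 192: h=10, slot 10 empty -> index 10.
Insert 924: h=1, slot 1 empty -> index 1.
Insert 934: h=11, slot 11 empty -> index 11.
Insert 936: h=0, slots 0,1 occupied -> index 2.
Insert 520: h=0, slots 0,1,2 occupied -> index 3.
Insert 189: h=7, slot 7 empty -> index 7.
Insert 595: h=10, slots 10,11 occupied -> index 12.
Table: [572, 924, 936, 520, -, -, -, 189, -, -, 192, 934, 595]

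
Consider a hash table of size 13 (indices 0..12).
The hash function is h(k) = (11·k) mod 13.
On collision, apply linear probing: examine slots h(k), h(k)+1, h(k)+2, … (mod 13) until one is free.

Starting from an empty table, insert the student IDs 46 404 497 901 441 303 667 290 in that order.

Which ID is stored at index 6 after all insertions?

46: h=12 → slot 12
404: h=11 → slot 11
497: h=7 → slot 7
901: h=5 → slot 5
441: h=2 → slot 2
303: h=5, probe 5,6 → slot 6
667: h=5, probe 5,6,7,8 → slot 8
290: h=5, probe 5,6,7,8,9 → slot 9
Table: [∅, ∅, 441, ∅, ∅, 901, 303, 497, 667, 290, ∅, 404, 46]

303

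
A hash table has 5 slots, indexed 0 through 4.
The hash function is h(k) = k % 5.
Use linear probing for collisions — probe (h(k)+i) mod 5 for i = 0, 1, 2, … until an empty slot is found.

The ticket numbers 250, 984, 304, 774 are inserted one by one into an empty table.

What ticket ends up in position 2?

250: h=0 => slot 0
984: h=4 => slot 4
304: h=4, probe 4,0,1 => slot 1
774: h=4, probe 4,0,1,2 => slot 2
Table: [250, 304, 774, _, 984]

774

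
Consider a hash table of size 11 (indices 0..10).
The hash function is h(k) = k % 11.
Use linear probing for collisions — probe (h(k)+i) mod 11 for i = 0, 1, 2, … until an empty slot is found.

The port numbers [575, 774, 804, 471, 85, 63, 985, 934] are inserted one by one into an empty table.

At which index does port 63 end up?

575: h=3 → slot 3
774: h=4 → slot 4
804: h=1 → slot 1
471: h=9 → slot 9
85: h=8 → slot 8
63: h=8, probe 8,9,10 → slot 10
985: h=6 → slot 6
934: h=10, probe 10,0 → slot 0
Table: [934, 804, -, 575, 774, -, 985, -, 85, 471, 63]

10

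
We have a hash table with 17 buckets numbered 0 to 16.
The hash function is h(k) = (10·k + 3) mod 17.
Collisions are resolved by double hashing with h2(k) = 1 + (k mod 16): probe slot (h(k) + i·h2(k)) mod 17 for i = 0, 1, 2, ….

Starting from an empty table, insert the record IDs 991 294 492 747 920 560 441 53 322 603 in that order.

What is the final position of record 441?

3

991 hashes to 2; slot 2 is free => place at 2.
294 hashes to 2, h2=7; 2 taken => place at 9.
492 hashes to 10; slot 10 is free => place at 10.
747 hashes to 10, h2=12; 10 taken => place at 5.
920 hashes to 6; slot 6 is free => place at 6.
560 hashes to 10, h2=1; 10 taken => place at 11.
441 hashes to 10, h2=10; 10 taken => place at 3.
53 hashes to 6, h2=6; 6 taken => place at 12.
322 hashes to 10, h2=3; 10 taken => place at 13.
603 hashes to 15; slot 15 is free => place at 15.
Table: [., ., 991, 441, ., 747, 920, ., ., 294, 492, 560, 53, 322, ., 603, .]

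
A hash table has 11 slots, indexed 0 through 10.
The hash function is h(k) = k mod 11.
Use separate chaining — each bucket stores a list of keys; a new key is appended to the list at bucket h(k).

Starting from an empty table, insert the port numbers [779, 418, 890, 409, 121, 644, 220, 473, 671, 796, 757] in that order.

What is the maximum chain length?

5

779 -> bucket 9
418 -> bucket 0
890 -> bucket 10
409 -> bucket 2
121 -> bucket 0 (collision)
644 -> bucket 6
220 -> bucket 0 (collision)
473 -> bucket 0 (collision)
671 -> bucket 0 (collision)
796 -> bucket 4
757 -> bucket 9 (collision)
Final buckets:
0: 418 -> 121 -> 220 -> 473 -> 671
1: —
2: 409
3: —
4: 796
5: —
6: 644
7: —
8: —
9: 779 -> 757
10: 890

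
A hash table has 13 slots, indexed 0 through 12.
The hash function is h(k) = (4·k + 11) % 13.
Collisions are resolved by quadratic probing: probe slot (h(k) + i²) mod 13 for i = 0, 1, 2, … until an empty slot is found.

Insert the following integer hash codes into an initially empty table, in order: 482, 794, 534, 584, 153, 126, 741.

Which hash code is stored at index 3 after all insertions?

482 hashes to 2; slot 2 is free -> place at 2.
794 hashes to 2; 2 taken -> place at 3.
534 hashes to 2; 2,3 taken -> place at 6.
584 hashes to 7; slot 7 is free -> place at 7.
153 hashes to 12; slot 12 is free -> place at 12.
126 hashes to 8; slot 8 is free -> place at 8.
741 hashes to 11; slot 11 is free -> place at 11.
Table: [—, —, 482, 794, —, —, 534, 584, 126, —, —, 741, 153]

794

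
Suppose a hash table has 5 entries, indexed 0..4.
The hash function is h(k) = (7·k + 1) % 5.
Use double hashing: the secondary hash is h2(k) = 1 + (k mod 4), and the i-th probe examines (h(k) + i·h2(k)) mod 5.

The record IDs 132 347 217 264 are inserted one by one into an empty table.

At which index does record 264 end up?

1

132: h=0 => slot 0
347: h=0, h2=4, probe 0,4 => slot 4
217: h=0, h2=2, probe 0,2 => slot 2
264: h=4, h2=1, probe 4,0,1 => slot 1
Table: [132, 264, 217, _, 347]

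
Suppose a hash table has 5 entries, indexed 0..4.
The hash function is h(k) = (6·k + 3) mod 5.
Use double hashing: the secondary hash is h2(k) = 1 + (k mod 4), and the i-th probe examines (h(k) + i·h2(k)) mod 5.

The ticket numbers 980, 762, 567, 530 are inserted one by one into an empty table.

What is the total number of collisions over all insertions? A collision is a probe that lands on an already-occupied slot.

980: h=3 => slot 3
762: h=0 => slot 0
567: h=0, h2=4, probe 0,4 => slot 4
530: h=3, h2=3, probe 3,1 => slot 1
Table: [762, 530, ∅, 980, 567]

2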